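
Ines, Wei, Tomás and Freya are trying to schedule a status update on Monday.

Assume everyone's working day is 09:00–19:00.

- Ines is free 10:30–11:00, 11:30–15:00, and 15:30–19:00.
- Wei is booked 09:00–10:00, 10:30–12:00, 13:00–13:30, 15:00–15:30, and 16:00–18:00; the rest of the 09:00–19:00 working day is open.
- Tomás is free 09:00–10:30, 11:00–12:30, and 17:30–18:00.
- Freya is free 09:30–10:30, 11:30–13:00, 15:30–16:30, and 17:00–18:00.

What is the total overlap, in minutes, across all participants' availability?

30 minutes

Wei free within 09:00–19:00: 10:00–10:30, 12:00–13:00, 13:30–15:00, 15:30–16:00, 18:00–19:00.
Ines ∩ Wei: 12:00–13:00, 13:30–15:00, 15:30–16:00, 18:00–19:00.
Ines ∩ Wei ∩ Tomás: 12:00–12:30.
Ines ∩ Wei ∩ Tomás ∩ Freya: 12:00–12:30.
Total common minutes: 30.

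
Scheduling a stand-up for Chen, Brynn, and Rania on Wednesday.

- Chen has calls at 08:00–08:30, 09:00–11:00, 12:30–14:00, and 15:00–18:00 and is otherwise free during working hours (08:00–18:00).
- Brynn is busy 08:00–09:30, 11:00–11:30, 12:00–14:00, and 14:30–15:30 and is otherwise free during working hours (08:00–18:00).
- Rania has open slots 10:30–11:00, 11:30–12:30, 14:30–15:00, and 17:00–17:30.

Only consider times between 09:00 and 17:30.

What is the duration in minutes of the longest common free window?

30 minutes

Chen free within 08:00–18:00: 08:30–09:00, 11:00–12:30, 14:00–15:00.
Brynn free within 08:00–18:00: 09:30–11:00, 11:30–12:00, 14:00–14:30, 15:30–18:00.
Chen ∩ Brynn: 11:30–12:00, 14:00–14:30.
Chen ∩ Brynn ∩ Rania: 11:30–12:00.
Restricted to 09:00–17:30: 11:30–12:00.
Single common window of 30 minutes.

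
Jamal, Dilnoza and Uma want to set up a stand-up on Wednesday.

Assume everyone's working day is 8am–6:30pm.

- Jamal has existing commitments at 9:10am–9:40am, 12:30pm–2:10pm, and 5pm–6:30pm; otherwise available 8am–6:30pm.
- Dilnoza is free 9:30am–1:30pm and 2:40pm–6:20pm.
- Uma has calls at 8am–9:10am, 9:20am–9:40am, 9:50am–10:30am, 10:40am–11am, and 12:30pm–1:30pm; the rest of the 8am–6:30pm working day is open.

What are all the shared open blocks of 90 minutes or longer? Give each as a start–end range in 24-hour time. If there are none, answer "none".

Jamal free within 08:00–18:30: 08:00–09:10, 09:40–12:30, 14:10–17:00.
Uma free within 08:00–18:30: 09:10–09:20, 09:40–09:50, 10:30–10:40, 11:00–12:30, 13:30–18:30.
Jamal ∩ Dilnoza: 09:40–12:30, 14:40–17:00.
Jamal ∩ Dilnoza ∩ Uma: 09:40–09:50, 10:30–10:40, 11:00–12:30, 14:40–17:00.
Windows ≥ 90 min: 11:00–12:30, 14:40–17:00.

11:00–12:30, 14:40–17:00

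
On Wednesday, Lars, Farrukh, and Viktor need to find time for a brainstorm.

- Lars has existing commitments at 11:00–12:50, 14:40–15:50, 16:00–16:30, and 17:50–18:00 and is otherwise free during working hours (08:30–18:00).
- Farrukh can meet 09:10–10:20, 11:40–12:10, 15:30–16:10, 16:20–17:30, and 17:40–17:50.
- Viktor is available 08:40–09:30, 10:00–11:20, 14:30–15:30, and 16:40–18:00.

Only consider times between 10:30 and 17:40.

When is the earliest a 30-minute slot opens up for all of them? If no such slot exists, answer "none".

16:40

Lars free within 08:30–18:00: 08:30–11:00, 12:50–14:40, 15:50–16:00, 16:30–17:50.
Lars ∩ Farrukh: 09:10–10:20, 15:50–16:00, 16:30–17:30, 17:40–17:50.
Lars ∩ Farrukh ∩ Viktor: 09:10–09:30, 10:00–10:20, 16:40–17:30, 17:40–17:50.
Restricted to 10:30–17:40: 16:40–17:30.
Windows ≥ 30 min: 16:40–17:30.
Earliest such window starts at 16:40.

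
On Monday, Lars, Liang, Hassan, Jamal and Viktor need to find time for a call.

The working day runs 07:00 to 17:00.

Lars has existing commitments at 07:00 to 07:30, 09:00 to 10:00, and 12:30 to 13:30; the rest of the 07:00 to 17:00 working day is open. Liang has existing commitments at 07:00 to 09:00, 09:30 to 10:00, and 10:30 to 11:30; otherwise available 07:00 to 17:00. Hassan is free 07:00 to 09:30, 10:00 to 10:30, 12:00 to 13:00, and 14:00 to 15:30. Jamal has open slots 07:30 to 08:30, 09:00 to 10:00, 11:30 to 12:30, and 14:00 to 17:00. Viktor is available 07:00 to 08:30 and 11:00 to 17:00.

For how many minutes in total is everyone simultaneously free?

Lars free within 07:00–17:00: 07:30–09:00, 10:00–12:30, 13:30–17:00.
Liang free within 07:00–17:00: 09:00–09:30, 10:00–10:30, 11:30–17:00.
Lars ∩ Liang: 10:00–10:30, 11:30–12:30, 13:30–17:00.
Lars ∩ Liang ∩ Hassan: 10:00–10:30, 12:00–12:30, 14:00–15:30.
Lars ∩ Liang ∩ Hassan ∩ Jamal: 12:00–12:30, 14:00–15:30.
Lars ∩ Liang ∩ Hassan ∩ Jamal ∩ Viktor: 12:00–12:30, 14:00–15:30.
Total common minutes: 30 + 90 = 120.

120 minutes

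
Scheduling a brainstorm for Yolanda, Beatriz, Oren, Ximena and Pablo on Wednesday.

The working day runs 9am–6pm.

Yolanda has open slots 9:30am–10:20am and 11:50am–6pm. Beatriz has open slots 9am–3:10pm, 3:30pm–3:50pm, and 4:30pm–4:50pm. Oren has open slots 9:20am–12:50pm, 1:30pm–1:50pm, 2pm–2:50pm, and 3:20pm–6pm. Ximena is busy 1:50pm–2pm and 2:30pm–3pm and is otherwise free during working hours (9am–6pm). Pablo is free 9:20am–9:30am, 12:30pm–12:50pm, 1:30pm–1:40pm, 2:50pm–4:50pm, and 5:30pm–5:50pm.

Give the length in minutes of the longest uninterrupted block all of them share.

20 minutes

Ximena free within 09:00–18:00: 09:00–13:50, 14:00–14:30, 15:00–18:00.
Yolanda ∩ Beatriz: 09:30–10:20, 11:50–15:10, 15:30–15:50, 16:30–16:50.
Yolanda ∩ Beatriz ∩ Oren: 09:30–10:20, 11:50–12:50, 13:30–13:50, 14:00–14:50, 15:30–15:50, 16:30–16:50.
Yolanda ∩ Beatriz ∩ Oren ∩ Ximena: 09:30–10:20, 11:50–12:50, 13:30–13:50, 14:00–14:30, 15:30–15:50, 16:30–16:50.
Yolanda ∩ Beatriz ∩ Oren ∩ Ximena ∩ Pablo: 12:30–12:50, 13:30–13:40, 15:30–15:50, 16:30–16:50.
Common window lengths: 20, 10, 20, 20 min; longest is 20.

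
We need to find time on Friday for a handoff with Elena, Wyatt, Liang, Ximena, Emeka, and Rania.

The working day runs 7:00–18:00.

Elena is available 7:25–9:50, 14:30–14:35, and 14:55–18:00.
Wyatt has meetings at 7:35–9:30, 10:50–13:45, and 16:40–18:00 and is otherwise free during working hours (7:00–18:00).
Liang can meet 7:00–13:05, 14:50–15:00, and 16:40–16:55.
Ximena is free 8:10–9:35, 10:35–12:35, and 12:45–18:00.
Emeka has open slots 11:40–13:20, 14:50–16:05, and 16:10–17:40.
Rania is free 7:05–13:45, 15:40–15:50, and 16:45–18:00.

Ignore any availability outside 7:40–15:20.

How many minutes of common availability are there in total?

Wyatt free within 07:00–18:00: 07:00–07:35, 09:30–10:50, 13:45–16:40.
Elena ∩ Wyatt: 07:25–07:35, 09:30–09:50, 14:30–14:35, 14:55–16:40.
Elena ∩ Wyatt ∩ Liang: 07:25–07:35, 09:30–09:50, 14:55–15:00.
Elena ∩ Wyatt ∩ Liang ∩ Ximena: 09:30–09:35, 14:55–15:00.
Elena ∩ Wyatt ∩ Liang ∩ Ximena ∩ Emeka: 14:55–15:00.
Elena ∩ Wyatt ∩ Liang ∩ Ximena ∩ Emeka ∩ Rania: (none).
Restricted to 07:40–15:20: (none).
Total common minutes: 0.

0 minutes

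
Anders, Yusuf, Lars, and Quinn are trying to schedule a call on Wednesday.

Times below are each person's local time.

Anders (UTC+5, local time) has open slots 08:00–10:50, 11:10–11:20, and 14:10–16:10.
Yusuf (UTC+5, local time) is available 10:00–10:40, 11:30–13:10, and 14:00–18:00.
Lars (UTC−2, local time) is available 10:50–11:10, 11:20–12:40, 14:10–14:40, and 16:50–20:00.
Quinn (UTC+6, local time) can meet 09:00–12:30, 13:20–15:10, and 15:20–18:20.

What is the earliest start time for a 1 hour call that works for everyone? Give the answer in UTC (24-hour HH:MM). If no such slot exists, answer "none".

Anders → UTC: 03:00–05:50, 06:10–06:20, 09:10–11:10.
Yusuf → UTC: 05:00–05:40, 06:30–08:10, 09:00–13:00.
Lars → UTC: 12:50–13:10, 13:20–14:40, 16:10–16:40, 18:50–22:00.
Quinn → UTC: 03:00–06:30, 07:20–09:10, 09:20–12:20.
Anders ∩ Yusuf: 05:00–05:40, 09:10–11:10.
Anders ∩ Yusuf ∩ Lars: (none).
Anders ∩ Yusuf ∩ Lars ∩ Quinn: (none).
Windows ≥ 60 min: (none).

none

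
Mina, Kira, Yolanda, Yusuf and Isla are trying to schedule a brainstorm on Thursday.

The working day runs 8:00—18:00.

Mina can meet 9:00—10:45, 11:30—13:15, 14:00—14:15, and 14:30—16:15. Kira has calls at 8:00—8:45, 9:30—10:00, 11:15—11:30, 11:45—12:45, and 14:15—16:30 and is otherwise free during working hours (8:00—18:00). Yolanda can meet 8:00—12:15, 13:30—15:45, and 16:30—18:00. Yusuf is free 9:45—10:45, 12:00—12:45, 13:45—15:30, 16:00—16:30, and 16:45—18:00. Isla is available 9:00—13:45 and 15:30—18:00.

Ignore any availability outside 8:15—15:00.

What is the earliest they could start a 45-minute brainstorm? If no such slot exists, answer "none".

Kira free within 08:00–18:00: 08:45–09:30, 10:00–11:15, 11:30–11:45, 12:45–14:15, 16:30–18:00.
Mina ∩ Kira: 09:00–09:30, 10:00–10:45, 11:30–11:45, 12:45–13:15, 14:00–14:15.
Mina ∩ Kira ∩ Yolanda: 09:00–09:30, 10:00–10:45, 11:30–11:45, 14:00–14:15.
Mina ∩ Kira ∩ Yolanda ∩ Yusuf: 10:00–10:45, 14:00–14:15.
Mina ∩ Kira ∩ Yolanda ∩ Yusuf ∩ Isla: 10:00–10:45.
Restricted to 08:15–15:00: 10:00–10:45.
Windows ≥ 45 min: 10:00–10:45.
Earliest such window starts at 10:00.

10:00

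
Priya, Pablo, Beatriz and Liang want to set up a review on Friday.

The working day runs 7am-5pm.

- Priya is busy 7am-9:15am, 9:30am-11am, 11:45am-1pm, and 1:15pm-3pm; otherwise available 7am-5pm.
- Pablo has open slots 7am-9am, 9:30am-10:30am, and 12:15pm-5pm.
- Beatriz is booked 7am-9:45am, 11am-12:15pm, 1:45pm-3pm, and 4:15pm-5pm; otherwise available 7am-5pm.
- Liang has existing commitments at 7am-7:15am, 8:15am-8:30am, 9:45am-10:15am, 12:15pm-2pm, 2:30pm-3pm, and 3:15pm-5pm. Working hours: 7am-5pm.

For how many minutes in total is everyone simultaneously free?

15 minutes

Priya free within 07:00–17:00: 09:15–09:30, 11:00–11:45, 13:00–13:15, 15:00–17:00.
Beatriz free within 07:00–17:00: 09:45–11:00, 12:15–13:45, 15:00–16:15.
Liang free within 07:00–17:00: 07:15–08:15, 08:30–09:45, 10:15–12:15, 14:00–14:30, 15:00–15:15.
Priya ∩ Pablo: 13:00–13:15, 15:00–17:00.
Priya ∩ Pablo ∩ Beatriz: 13:00–13:15, 15:00–16:15.
Priya ∩ Pablo ∩ Beatriz ∩ Liang: 15:00–15:15.
Total common minutes: 15.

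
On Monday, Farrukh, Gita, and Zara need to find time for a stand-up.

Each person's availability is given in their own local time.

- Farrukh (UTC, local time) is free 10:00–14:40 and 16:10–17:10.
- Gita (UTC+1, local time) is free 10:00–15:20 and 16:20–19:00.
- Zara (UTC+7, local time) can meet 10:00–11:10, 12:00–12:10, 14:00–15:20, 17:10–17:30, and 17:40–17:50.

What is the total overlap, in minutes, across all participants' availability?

30 minutes

Farrukh → UTC: 10:00–14:40, 16:10–17:10.
Gita → UTC: 09:00–14:20, 15:20–18:00.
Zara → UTC: 03:00–04:10, 05:00–05:10, 07:00–08:20, 10:10–10:30, 10:40–10:50.
Farrukh ∩ Gita: 10:00–14:20, 16:10–17:10.
Farrukh ∩ Gita ∩ Zara: 10:10–10:30, 10:40–10:50.
Total common minutes: 20 + 10 = 30.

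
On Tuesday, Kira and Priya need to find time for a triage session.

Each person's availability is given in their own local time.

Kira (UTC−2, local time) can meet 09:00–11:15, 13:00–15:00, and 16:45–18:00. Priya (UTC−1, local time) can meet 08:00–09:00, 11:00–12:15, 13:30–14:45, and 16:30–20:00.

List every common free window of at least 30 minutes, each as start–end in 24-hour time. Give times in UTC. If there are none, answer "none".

Kira → UTC: 11:00–13:15, 15:00–17:00, 18:45–20:00.
Priya → UTC: 09:00–10:00, 12:00–13:15, 14:30–15:45, 17:30–21:00.
Kira ∩ Priya: 12:00–13:15, 15:00–15:45, 18:45–20:00.
Windows ≥ 30 min: 12:00–13:15, 15:00–15:45, 18:45–20:00.

12:00–13:15, 15:00–15:45, 18:45–20:00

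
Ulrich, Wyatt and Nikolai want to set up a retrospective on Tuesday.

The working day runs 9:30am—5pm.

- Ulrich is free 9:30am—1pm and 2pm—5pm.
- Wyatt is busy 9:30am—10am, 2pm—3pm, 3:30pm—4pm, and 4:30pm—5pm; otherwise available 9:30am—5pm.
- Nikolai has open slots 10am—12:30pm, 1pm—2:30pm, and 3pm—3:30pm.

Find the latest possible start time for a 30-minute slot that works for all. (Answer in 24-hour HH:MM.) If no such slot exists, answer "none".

Wyatt free within 09:30–17:00: 10:00–14:00, 15:00–15:30, 16:00–16:30.
Ulrich ∩ Wyatt: 10:00–13:00, 15:00–15:30, 16:00–16:30.
Ulrich ∩ Wyatt ∩ Nikolai: 10:00–12:30, 15:00–15:30.
Windows ≥ 30 min: 10:00–12:30, 15:00–15:30.
Latest start in the last window 15:00–15:30 is 15:30 − 30 min = 15:00.

15:00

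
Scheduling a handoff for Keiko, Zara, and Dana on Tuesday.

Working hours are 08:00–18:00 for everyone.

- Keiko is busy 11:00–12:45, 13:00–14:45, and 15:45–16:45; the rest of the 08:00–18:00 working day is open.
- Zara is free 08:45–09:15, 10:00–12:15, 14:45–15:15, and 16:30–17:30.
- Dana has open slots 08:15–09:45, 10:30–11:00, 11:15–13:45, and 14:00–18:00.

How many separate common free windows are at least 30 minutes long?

4

Keiko free within 08:00–18:00: 08:00–11:00, 12:45–13:00, 14:45–15:45, 16:45–18:00.
Keiko ∩ Zara: 08:45–09:15, 10:00–11:00, 14:45–15:15, 16:45–17:30.
Keiko ∩ Zara ∩ Dana: 08:45–09:15, 10:30–11:00, 14:45–15:15, 16:45–17:30.
Windows ≥ 30 min: 08:45–09:15, 10:30–11:00, 14:45–15:15, 16:45–17:30.
That's 4 windows.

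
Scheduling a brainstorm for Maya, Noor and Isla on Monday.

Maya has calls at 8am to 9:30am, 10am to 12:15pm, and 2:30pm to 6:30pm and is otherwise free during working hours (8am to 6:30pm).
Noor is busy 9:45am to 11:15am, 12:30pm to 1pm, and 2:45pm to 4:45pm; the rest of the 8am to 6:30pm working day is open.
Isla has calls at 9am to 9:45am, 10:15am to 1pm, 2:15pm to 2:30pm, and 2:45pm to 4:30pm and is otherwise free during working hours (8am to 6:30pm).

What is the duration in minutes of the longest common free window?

Maya free within 08:00–18:30: 09:30–10:00, 12:15–14:30.
Noor free within 08:00–18:30: 08:00–09:45, 11:15–12:30, 13:00–14:45, 16:45–18:30.
Isla free within 08:00–18:30: 08:00–09:00, 09:45–10:15, 13:00–14:15, 14:30–14:45, 16:30–18:30.
Maya ∩ Noor: 09:30–09:45, 12:15–12:30, 13:00–14:30.
Maya ∩ Noor ∩ Isla: 13:00–14:15.
Single common window of 75 minutes.

75 minutes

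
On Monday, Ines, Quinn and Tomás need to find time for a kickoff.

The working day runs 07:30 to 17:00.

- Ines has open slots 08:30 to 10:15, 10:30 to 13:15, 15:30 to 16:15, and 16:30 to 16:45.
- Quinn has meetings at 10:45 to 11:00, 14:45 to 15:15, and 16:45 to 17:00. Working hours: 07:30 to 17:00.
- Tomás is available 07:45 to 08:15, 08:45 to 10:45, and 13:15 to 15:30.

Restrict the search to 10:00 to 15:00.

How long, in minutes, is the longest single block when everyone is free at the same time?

Quinn free within 07:30–17:00: 07:30–10:45, 11:00–14:45, 15:15–16:45.
Ines ∩ Quinn: 08:30–10:15, 10:30–10:45, 11:00–13:15, 15:30–16:15, 16:30–16:45.
Ines ∩ Quinn ∩ Tomás: 08:45–10:15, 10:30–10:45.
Restricted to 10:00–15:00: 10:00–10:15, 10:30–10:45.
Common window lengths: 15, 15 min; longest is 15.

15 minutes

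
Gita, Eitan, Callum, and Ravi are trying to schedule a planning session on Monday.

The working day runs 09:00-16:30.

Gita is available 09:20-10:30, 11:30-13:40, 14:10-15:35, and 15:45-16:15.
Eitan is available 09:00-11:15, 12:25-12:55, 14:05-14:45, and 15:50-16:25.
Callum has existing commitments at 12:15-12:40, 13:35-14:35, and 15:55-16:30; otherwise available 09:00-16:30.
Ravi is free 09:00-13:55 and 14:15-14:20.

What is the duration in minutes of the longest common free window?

70 minutes

Callum free within 09:00–16:30: 09:00–12:15, 12:40–13:35, 14:35–15:55.
Gita ∩ Eitan: 09:20–10:30, 12:25–12:55, 14:10–14:45, 15:50–16:15.
Gita ∩ Eitan ∩ Callum: 09:20–10:30, 12:40–12:55, 14:35–14:45, 15:50–15:55.
Gita ∩ Eitan ∩ Callum ∩ Ravi: 09:20–10:30, 12:40–12:55.
Common window lengths: 70, 15 min; longest is 70.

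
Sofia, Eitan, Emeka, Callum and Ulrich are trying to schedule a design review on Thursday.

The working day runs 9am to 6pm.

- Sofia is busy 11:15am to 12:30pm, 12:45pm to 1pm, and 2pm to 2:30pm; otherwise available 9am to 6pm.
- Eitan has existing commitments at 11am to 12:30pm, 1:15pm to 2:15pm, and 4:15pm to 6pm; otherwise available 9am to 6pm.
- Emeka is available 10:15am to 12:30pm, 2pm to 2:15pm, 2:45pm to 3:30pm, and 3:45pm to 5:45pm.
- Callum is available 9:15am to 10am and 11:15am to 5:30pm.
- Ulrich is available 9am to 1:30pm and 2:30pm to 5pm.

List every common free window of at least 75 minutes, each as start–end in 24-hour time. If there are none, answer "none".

Sofia free within 09:00–18:00: 09:00–11:15, 12:30–12:45, 13:00–14:00, 14:30–18:00.
Eitan free within 09:00–18:00: 09:00–11:00, 12:30–13:15, 14:15–16:15.
Sofia ∩ Eitan: 09:00–11:00, 12:30–12:45, 13:00–13:15, 14:30–16:15.
Sofia ∩ Eitan ∩ Emeka: 10:15–11:00, 14:45–15:30, 15:45–16:15.
Sofia ∩ Eitan ∩ Emeka ∩ Callum: 14:45–15:30, 15:45–16:15.
Sofia ∩ Eitan ∩ Emeka ∩ Callum ∩ Ulrich: 14:45–15:30, 15:45–16:15.
Windows ≥ 75 min: (none).

none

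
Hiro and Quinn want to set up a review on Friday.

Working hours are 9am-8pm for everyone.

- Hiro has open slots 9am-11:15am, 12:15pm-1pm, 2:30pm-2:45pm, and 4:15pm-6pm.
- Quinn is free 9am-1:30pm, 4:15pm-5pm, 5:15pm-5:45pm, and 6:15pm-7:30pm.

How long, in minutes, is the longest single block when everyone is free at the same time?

Hiro ∩ Quinn: 09:00–11:15, 12:15–13:00, 16:15–17:00, 17:15–17:45.
Common window lengths: 135, 45, 45, 30 min; longest is 135.

135 minutes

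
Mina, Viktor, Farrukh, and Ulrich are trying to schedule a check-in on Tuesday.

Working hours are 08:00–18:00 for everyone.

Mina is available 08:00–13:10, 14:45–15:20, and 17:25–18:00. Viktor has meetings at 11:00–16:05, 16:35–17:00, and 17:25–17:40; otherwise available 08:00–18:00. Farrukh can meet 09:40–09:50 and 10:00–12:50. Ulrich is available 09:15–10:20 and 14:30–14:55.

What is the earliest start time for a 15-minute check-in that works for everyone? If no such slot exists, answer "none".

Viktor free within 08:00–18:00: 08:00–11:00, 16:05–16:35, 17:00–17:25, 17:40–18:00.
Mina ∩ Viktor: 08:00–11:00, 17:40–18:00.
Mina ∩ Viktor ∩ Farrukh: 09:40–09:50, 10:00–11:00.
Mina ∩ Viktor ∩ Farrukh ∩ Ulrich: 09:40–09:50, 10:00–10:20.
Windows ≥ 15 min: 10:00–10:20.
Earliest such window starts at 10:00.

10:00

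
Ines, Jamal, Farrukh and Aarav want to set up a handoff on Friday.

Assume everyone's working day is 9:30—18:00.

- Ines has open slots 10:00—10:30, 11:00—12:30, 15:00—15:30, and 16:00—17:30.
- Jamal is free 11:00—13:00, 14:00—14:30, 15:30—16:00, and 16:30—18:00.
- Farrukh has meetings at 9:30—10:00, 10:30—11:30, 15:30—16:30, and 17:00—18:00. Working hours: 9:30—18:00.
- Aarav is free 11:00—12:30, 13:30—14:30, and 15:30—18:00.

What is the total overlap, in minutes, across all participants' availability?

90 minutes

Farrukh free within 09:30–18:00: 10:00–10:30, 11:30–15:30, 16:30–17:00.
Ines ∩ Jamal: 11:00–12:30, 16:30–17:30.
Ines ∩ Jamal ∩ Farrukh: 11:30–12:30, 16:30–17:00.
Ines ∩ Jamal ∩ Farrukh ∩ Aarav: 11:30–12:30, 16:30–17:00.
Total common minutes: 60 + 30 = 90.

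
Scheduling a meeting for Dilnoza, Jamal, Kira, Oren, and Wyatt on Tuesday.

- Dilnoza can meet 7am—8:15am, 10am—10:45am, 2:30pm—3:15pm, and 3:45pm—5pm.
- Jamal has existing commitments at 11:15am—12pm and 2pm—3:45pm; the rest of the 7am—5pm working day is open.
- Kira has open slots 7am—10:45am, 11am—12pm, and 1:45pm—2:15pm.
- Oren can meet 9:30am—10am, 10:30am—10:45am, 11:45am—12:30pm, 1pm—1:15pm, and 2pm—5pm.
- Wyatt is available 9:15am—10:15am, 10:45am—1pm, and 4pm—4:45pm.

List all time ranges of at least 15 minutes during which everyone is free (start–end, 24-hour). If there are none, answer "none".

none

Jamal free within 07:00–17:00: 07:00–11:15, 12:00–14:00, 15:45–17:00.
Dilnoza ∩ Jamal: 07:00–08:15, 10:00–10:45, 15:45–17:00.
Dilnoza ∩ Jamal ∩ Kira: 07:00–08:15, 10:00–10:45.
Dilnoza ∩ Jamal ∩ Kira ∩ Oren: 10:30–10:45.
Dilnoza ∩ Jamal ∩ Kira ∩ Oren ∩ Wyatt: (none).
Windows ≥ 15 min: (none).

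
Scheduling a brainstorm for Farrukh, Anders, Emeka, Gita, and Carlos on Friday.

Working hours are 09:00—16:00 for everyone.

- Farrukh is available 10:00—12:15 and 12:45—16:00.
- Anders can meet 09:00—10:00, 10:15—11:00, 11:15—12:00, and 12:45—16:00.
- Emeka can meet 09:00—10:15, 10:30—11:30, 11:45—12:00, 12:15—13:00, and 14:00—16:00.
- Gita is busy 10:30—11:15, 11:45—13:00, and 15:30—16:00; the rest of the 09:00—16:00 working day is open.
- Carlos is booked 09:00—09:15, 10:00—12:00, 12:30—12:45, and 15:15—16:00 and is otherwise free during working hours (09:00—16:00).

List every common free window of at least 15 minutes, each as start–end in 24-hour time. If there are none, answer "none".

14:00–15:15

Gita free within 09:00–16:00: 09:00–10:30, 11:15–11:45, 13:00–15:30.
Carlos free within 09:00–16:00: 09:15–10:00, 12:00–12:30, 12:45–15:15.
Farrukh ∩ Anders: 10:15–11:00, 11:15–12:00, 12:45–16:00.
Farrukh ∩ Anders ∩ Emeka: 10:30–11:00, 11:15–11:30, 11:45–12:00, 12:45–13:00, 14:00–16:00.
Farrukh ∩ Anders ∩ Emeka ∩ Gita: 11:15–11:30, 14:00–15:30.
Farrukh ∩ Anders ∩ Emeka ∩ Gita ∩ Carlos: 14:00–15:15.
Windows ≥ 15 min: 14:00–15:15.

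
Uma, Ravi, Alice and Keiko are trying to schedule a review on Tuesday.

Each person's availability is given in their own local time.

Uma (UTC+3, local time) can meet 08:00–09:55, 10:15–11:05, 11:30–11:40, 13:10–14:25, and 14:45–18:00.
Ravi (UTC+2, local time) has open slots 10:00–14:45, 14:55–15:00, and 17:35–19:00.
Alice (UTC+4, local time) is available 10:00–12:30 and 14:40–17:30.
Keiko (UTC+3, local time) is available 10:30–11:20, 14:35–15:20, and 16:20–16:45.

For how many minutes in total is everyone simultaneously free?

Uma → UTC: 05:00–06:55, 07:15–08:05, 08:30–08:40, 10:10–11:25, 11:45–15:00.
Ravi → UTC: 08:00–12:45, 12:55–13:00, 15:35–17:00.
Alice → UTC: 06:00–08:30, 10:40–13:30.
Keiko → UTC: 07:30–08:20, 11:35–12:20, 13:20–13:45.
Uma ∩ Ravi: 08:00–08:05, 08:30–08:40, 10:10–11:25, 11:45–12:45, 12:55–13:00.
Uma ∩ Ravi ∩ Alice: 08:00–08:05, 10:40–11:25, 11:45–12:45, 12:55–13:00.
Uma ∩ Ravi ∩ Alice ∩ Keiko: 08:00–08:05, 11:45–12:20.
Total common minutes: 5 + 35 = 40.

40 minutes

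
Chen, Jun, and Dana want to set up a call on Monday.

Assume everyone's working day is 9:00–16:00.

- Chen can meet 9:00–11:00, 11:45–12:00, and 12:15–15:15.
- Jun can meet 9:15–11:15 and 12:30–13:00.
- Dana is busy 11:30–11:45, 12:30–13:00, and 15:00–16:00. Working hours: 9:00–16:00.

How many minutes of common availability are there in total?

105 minutes

Dana free within 09:00–16:00: 09:00–11:30, 11:45–12:30, 13:00–15:00.
Chen ∩ Jun: 09:15–11:00, 12:30–13:00.
Chen ∩ Jun ∩ Dana: 09:15–11:00.
Total common minutes: 105.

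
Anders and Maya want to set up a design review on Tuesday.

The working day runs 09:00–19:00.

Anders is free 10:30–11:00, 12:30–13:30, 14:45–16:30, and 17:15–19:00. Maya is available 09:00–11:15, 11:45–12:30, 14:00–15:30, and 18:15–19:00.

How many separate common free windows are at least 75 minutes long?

0

Anders ∩ Maya: 10:30–11:00, 14:45–15:30, 18:15–19:00.
Windows ≥ 75 min: (none).
That's 0 windows.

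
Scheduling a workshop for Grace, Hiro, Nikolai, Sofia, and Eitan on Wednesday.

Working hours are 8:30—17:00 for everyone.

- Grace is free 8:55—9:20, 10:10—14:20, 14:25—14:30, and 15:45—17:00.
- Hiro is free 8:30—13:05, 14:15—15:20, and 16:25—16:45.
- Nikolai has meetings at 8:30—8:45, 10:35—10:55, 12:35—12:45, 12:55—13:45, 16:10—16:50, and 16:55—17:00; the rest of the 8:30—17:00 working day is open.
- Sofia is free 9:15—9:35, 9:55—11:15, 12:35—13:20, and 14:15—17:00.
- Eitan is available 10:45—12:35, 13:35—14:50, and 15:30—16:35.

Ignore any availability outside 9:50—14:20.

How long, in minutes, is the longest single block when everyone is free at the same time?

Nikolai free within 08:30–17:00: 08:45–10:35, 10:55–12:35, 12:45–12:55, 13:45–16:10, 16:50–16:55.
Grace ∩ Hiro: 08:55–09:20, 10:10–13:05, 14:15–14:20, 14:25–14:30, 16:25–16:45.
Grace ∩ Hiro ∩ Nikolai: 08:55–09:20, 10:10–10:35, 10:55–12:35, 12:45–12:55, 14:15–14:20, 14:25–14:30.
Grace ∩ Hiro ∩ Nikolai ∩ Sofia: 09:15–09:20, 10:10–10:35, 10:55–11:15, 12:45–12:55, 14:15–14:20, 14:25–14:30.
Grace ∩ Hiro ∩ Nikolai ∩ Sofia ∩ Eitan: 10:55–11:15, 14:15–14:20, 14:25–14:30.
Restricted to 09:50–14:20: 10:55–11:15, 14:15–14:20.
Common window lengths: 20, 5 min; longest is 20.

20 minutes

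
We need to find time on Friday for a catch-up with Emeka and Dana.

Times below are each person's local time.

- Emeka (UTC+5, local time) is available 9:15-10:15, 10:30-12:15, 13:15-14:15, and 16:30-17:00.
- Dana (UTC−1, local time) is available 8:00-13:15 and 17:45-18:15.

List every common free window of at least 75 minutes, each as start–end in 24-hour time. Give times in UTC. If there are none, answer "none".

none

Emeka → UTC: 04:15–05:15, 05:30–07:15, 08:15–09:15, 11:30–12:00.
Dana → UTC: 09:00–14:15, 18:45–19:15.
Emeka ∩ Dana: 09:00–09:15, 11:30–12:00.
Windows ≥ 75 min: (none).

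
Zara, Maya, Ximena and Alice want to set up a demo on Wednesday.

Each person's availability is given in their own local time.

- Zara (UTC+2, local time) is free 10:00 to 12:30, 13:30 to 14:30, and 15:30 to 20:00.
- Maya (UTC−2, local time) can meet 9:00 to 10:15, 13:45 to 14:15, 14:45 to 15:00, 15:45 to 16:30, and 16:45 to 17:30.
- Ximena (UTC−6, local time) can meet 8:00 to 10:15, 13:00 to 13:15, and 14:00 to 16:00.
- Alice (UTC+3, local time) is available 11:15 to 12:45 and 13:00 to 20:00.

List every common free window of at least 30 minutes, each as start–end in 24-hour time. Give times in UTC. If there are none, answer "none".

Zara → UTC: 08:00–10:30, 11:30–12:30, 13:30–18:00.
Maya → UTC: 11:00–12:15, 15:45–16:15, 16:45–17:00, 17:45–18:30, 18:45–19:30.
Ximena → UTC: 14:00–16:15, 19:00–19:15, 20:00–22:00.
Alice → UTC: 08:15–09:45, 10:00–17:00.
Zara ∩ Maya: 11:30–12:15, 15:45–16:15, 16:45–17:00, 17:45–18:00.
Zara ∩ Maya ∩ Ximena: 15:45–16:15.
Zara ∩ Maya ∩ Ximena ∩ Alice: 15:45–16:15.
Windows ≥ 30 min: 15:45–16:15.

15:45–16:15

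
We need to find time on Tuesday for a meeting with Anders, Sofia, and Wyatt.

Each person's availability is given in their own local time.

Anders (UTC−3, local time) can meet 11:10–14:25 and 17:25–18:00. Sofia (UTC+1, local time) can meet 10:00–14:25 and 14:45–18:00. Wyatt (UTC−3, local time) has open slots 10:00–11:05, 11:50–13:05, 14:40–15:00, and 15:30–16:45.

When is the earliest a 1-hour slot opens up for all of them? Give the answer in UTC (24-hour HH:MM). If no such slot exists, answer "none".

14:50

Anders → UTC: 14:10–17:25, 20:25–21:00.
Sofia → UTC: 09:00–13:25, 13:45–17:00.
Wyatt → UTC: 13:00–14:05, 14:50–16:05, 17:40–18:00, 18:30–19:45.
Anders ∩ Sofia: 14:10–17:00.
Anders ∩ Sofia ∩ Wyatt: 14:50–16:05.
Windows ≥ 60 min: 14:50–16:05.
Earliest such window starts at 14:50.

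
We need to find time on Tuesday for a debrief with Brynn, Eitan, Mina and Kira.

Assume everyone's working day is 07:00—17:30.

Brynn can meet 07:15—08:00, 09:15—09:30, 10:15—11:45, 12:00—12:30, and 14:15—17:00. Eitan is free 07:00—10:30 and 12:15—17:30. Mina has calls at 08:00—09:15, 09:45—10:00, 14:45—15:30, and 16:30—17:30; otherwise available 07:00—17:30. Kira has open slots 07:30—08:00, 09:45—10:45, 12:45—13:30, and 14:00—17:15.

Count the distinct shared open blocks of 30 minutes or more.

3

Mina free within 07:00–17:30: 07:00–08:00, 09:15–09:45, 10:00–14:45, 15:30–16:30.
Brynn ∩ Eitan: 07:15–08:00, 09:15–09:30, 10:15–10:30, 12:15–12:30, 14:15–17:00.
Brynn ∩ Eitan ∩ Mina: 07:15–08:00, 09:15–09:30, 10:15–10:30, 12:15–12:30, 14:15–14:45, 15:30–16:30.
Brynn ∩ Eitan ∩ Mina ∩ Kira: 07:30–08:00, 10:15–10:30, 14:15–14:45, 15:30–16:30.
Windows ≥ 30 min: 07:30–08:00, 14:15–14:45, 15:30–16:30.
That's 3 windows.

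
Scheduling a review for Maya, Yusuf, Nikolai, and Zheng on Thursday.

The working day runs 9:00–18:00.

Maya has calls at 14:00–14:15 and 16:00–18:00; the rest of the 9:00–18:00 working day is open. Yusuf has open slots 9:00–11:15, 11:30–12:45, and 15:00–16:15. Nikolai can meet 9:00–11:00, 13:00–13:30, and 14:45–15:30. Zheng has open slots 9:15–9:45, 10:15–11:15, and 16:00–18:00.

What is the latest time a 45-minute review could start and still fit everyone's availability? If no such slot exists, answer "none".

10:15

Maya free within 09:00–18:00: 09:00–14:00, 14:15–16:00.
Maya ∩ Yusuf: 09:00–11:15, 11:30–12:45, 15:00–16:00.
Maya ∩ Yusuf ∩ Nikolai: 09:00–11:00, 15:00–15:30.
Maya ∩ Yusuf ∩ Nikolai ∩ Zheng: 09:15–09:45, 10:15–11:00.
Windows ≥ 45 min: 10:15–11:00.
Latest start in the last window 10:15–11:00 is 11:00 − 45 min = 10:15.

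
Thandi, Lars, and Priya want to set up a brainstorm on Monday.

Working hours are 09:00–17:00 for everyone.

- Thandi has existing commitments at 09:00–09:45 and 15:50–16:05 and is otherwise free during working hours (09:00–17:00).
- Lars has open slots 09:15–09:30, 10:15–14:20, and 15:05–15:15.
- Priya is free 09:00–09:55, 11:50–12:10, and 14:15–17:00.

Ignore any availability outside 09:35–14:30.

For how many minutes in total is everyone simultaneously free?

25 minutes

Thandi free within 09:00–17:00: 09:45–15:50, 16:05–17:00.
Thandi ∩ Lars: 10:15–14:20, 15:05–15:15.
Thandi ∩ Lars ∩ Priya: 11:50–12:10, 14:15–14:20, 15:05–15:15.
Restricted to 09:35–14:30: 11:50–12:10, 14:15–14:20.
Total common minutes: 20 + 5 = 25.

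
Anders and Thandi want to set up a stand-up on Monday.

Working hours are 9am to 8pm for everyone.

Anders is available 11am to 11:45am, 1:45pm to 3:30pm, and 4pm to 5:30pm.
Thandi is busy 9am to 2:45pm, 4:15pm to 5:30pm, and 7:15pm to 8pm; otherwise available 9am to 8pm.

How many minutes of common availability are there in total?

Thandi free within 09:00–20:00: 14:45–16:15, 17:30–19:15.
Anders ∩ Thandi: 14:45–15:30, 16:00–16:15.
Total common minutes: 45 + 15 = 60.

60 minutes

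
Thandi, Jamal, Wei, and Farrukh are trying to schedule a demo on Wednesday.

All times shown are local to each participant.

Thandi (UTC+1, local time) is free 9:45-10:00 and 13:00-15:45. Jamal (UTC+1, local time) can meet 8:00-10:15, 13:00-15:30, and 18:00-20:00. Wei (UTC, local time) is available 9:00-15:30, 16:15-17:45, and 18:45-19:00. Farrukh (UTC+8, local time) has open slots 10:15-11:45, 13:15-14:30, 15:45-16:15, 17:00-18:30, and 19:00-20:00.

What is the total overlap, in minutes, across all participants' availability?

0 minutes

Thandi → UTC: 08:45–09:00, 12:00–14:45.
Jamal → UTC: 07:00–09:15, 12:00–14:30, 17:00–19:00.
Wei → UTC: 09:00–15:30, 16:15–17:45, 18:45–19:00.
Farrukh → UTC: 02:15–03:45, 05:15–06:30, 07:45–08:15, 09:00–10:30, 11:00–12:00.
Thandi ∩ Jamal: 08:45–09:00, 12:00–14:30.
Thandi ∩ Jamal ∩ Wei: 12:00–14:30.
Thandi ∩ Jamal ∩ Wei ∩ Farrukh: (none).
Total common minutes: 0.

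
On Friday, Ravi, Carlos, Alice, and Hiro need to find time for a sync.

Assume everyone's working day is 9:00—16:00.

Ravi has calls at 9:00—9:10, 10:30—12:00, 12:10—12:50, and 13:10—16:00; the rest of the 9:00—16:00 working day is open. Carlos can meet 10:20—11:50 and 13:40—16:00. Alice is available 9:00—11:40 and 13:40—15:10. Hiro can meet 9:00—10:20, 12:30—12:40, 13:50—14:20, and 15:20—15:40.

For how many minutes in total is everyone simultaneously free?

Ravi free within 09:00–16:00: 09:10–10:30, 12:00–12:10, 12:50–13:10.
Ravi ∩ Carlos: 10:20–10:30.
Ravi ∩ Carlos ∩ Alice: 10:20–10:30.
Ravi ∩ Carlos ∩ Alice ∩ Hiro: (none).
Total common minutes: 0.

0 minutes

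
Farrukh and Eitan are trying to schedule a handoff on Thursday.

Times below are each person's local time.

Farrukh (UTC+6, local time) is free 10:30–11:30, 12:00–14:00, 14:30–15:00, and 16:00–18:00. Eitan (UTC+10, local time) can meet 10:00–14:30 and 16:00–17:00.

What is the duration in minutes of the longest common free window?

Farrukh → UTC: 04:30–05:30, 06:00–08:00, 08:30–09:00, 10:00–12:00.
Eitan → UTC: 00:00–04:30, 06:00–07:00.
Farrukh ∩ Eitan: 06:00–07:00.
Single common window of 60 minutes.

60 minutes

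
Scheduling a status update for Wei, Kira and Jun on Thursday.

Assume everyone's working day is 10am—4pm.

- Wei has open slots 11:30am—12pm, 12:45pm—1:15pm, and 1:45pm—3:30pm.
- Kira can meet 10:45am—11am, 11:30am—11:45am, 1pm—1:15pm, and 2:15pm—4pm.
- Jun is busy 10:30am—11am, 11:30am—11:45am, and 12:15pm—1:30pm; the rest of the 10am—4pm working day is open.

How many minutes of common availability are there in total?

75 minutes

Jun free within 10:00–16:00: 10:00–10:30, 11:00–11:30, 11:45–12:15, 13:30–16:00.
Wei ∩ Kira: 11:30–11:45, 13:00–13:15, 14:15–15:30.
Wei ∩ Kira ∩ Jun: 14:15–15:30.
Total common minutes: 75.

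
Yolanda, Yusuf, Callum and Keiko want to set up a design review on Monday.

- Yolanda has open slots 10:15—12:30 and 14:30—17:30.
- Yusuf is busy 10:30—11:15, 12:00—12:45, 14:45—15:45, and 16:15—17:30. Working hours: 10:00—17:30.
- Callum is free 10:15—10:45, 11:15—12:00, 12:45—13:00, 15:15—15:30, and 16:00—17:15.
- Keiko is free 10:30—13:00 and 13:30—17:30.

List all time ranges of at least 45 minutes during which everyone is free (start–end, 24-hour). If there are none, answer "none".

11:15–12:00

Yusuf free within 10:00–17:30: 10:00–10:30, 11:15–12:00, 12:45–14:45, 15:45–16:15.
Yolanda ∩ Yusuf: 10:15–10:30, 11:15–12:00, 14:30–14:45, 15:45–16:15.
Yolanda ∩ Yusuf ∩ Callum: 10:15–10:30, 11:15–12:00, 16:00–16:15.
Yolanda ∩ Yusuf ∩ Callum ∩ Keiko: 11:15–12:00, 16:00–16:15.
Windows ≥ 45 min: 11:15–12:00.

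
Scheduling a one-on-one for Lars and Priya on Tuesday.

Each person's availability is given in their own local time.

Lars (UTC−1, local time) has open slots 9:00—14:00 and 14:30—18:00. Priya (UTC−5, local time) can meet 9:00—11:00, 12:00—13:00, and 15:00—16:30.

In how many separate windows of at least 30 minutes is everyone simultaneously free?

Lars → UTC: 10:00–15:00, 15:30–19:00.
Priya → UTC: 14:00–16:00, 17:00–18:00, 20:00–21:30.
Lars ∩ Priya: 14:00–15:00, 15:30–16:00, 17:00–18:00.
Windows ≥ 30 min: 14:00–15:00, 15:30–16:00, 17:00–18:00.
That's 3 windows.

3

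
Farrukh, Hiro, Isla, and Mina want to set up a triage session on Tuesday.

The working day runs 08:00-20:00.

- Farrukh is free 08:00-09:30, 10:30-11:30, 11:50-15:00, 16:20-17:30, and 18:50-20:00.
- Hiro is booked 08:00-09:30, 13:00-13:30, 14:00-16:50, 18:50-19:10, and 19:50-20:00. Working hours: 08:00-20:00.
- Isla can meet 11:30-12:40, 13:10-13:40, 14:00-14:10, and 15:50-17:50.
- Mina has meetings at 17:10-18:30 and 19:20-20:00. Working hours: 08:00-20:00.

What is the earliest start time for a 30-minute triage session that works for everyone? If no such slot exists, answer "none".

11:50

Hiro free within 08:00–20:00: 09:30–13:00, 13:30–14:00, 16:50–18:50, 19:10–19:50.
Mina free within 08:00–20:00: 08:00–17:10, 18:30–19:20.
Farrukh ∩ Hiro: 10:30–11:30, 11:50–13:00, 13:30–14:00, 16:50–17:30, 19:10–19:50.
Farrukh ∩ Hiro ∩ Isla: 11:50–12:40, 13:30–13:40, 16:50–17:30.
Farrukh ∩ Hiro ∩ Isla ∩ Mina: 11:50–12:40, 13:30–13:40, 16:50–17:10.
Windows ≥ 30 min: 11:50–12:40.
Earliest such window starts at 11:50.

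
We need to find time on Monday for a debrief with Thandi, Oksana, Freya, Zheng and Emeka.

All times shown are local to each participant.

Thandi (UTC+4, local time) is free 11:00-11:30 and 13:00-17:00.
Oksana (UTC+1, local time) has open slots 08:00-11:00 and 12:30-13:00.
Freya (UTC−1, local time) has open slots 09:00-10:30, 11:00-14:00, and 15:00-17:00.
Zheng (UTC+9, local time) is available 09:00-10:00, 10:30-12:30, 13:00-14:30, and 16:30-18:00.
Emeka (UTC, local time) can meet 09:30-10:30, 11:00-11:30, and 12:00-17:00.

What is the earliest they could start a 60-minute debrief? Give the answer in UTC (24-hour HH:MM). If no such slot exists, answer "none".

none

Thandi → UTC: 07:00–07:30, 09:00–13:00.
Oksana → UTC: 07:00–10:00, 11:30–12:00.
Freya → UTC: 10:00–11:30, 12:00–15:00, 16:00–18:00.
Zheng → UTC: 00:00–01:00, 01:30–03:30, 04:00–05:30, 07:30–09:00.
Emeka → UTC: 09:30–10:30, 11:00–11:30, 12:00–17:00.
Thandi ∩ Oksana: 07:00–07:30, 09:00–10:00, 11:30–12:00.
Thandi ∩ Oksana ∩ Freya: (none).
Thandi ∩ Oksana ∩ Freya ∩ Zheng: (none).
Thandi ∩ Oksana ∩ Freya ∩ Zheng ∩ Emeka: (none).
Windows ≥ 60 min: (none).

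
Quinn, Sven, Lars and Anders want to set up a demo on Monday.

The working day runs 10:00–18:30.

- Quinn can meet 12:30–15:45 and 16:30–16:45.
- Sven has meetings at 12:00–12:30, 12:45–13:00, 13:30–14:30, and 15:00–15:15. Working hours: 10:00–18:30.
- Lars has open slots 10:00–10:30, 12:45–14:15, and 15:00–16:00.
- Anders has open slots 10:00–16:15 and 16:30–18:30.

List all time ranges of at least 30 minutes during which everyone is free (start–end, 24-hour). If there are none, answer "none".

Sven free within 10:00–18:30: 10:00–12:00, 12:30–12:45, 13:00–13:30, 14:30–15:00, 15:15–18:30.
Quinn ∩ Sven: 12:30–12:45, 13:00–13:30, 14:30–15:00, 15:15–15:45, 16:30–16:45.
Quinn ∩ Sven ∩ Lars: 13:00–13:30, 15:15–15:45.
Quinn ∩ Sven ∩ Lars ∩ Anders: 13:00–13:30, 15:15–15:45.
Windows ≥ 30 min: 13:00–13:30, 15:15–15:45.

13:00–13:30, 15:15–15:45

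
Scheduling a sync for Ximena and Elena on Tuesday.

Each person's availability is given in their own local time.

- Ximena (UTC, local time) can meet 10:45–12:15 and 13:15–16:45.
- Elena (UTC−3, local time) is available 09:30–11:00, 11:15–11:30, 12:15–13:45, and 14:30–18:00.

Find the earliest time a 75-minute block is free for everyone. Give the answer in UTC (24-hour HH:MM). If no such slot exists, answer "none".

Ximena → UTC: 10:45–12:15, 13:15–16:45.
Elena → UTC: 12:30–14:00, 14:15–14:30, 15:15–16:45, 17:30–21:00.
Ximena ∩ Elena: 13:15–14:00, 14:15–14:30, 15:15–16:45.
Windows ≥ 75 min: 15:15–16:45.
Earliest such window starts at 15:15.

15:15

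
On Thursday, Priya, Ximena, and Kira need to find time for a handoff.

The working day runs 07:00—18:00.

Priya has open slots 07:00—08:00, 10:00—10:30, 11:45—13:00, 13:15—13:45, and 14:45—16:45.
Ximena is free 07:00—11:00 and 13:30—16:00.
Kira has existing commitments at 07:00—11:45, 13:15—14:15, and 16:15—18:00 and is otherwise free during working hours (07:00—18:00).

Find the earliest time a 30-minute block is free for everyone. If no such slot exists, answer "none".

Kira free within 07:00–18:00: 11:45–13:15, 14:15–16:15.
Priya ∩ Ximena: 07:00–08:00, 10:00–10:30, 13:30–13:45, 14:45–16:00.
Priya ∩ Ximena ∩ Kira: 14:45–16:00.
Windows ≥ 30 min: 14:45–16:00.
Earliest such window starts at 14:45.

14:45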